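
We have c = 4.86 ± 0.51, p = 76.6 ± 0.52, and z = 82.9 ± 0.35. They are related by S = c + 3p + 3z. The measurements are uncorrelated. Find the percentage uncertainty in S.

S is a linear combination, so absolute uncertainties add in quadrature:
  (δc)² = 0.260;  (3·δp)² = 2.43;  (3·δz)² = 1.10
δS = √(3.80) = 1.95
S = 483, so δS/S = 1.95/483 = 0.00403.

0.403%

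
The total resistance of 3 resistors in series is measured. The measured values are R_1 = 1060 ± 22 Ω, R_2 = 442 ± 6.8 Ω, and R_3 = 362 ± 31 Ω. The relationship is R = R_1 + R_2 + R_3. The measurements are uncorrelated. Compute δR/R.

Absolute uncertainties add in quadrature for a linear combination:
  (δR_1)² = 484;  (δR_2)² = 46.2;  (δR_3)² = 961
δR = √(1490) = 38.6 Ω
R = 1860 Ω, so δR/R = 38.6/1860 = 0.0207.

0.0207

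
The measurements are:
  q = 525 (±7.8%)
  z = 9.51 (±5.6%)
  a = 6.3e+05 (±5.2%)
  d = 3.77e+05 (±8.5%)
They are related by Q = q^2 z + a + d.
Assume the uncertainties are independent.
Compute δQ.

4.37e+05

Let p = q^2·z = 2.62e+06. δp/p = √((2·δq/q)² + (1·δz/z)²) = √(0.0243 + 0.00314) = 0.166, so δp = 4.34e+05.
Q = p + a + d: δQ = √(δp² + δa² + δd²) = √(1.89e+11 + 1.07e+09 + 1.03e+09) = 4.37e+05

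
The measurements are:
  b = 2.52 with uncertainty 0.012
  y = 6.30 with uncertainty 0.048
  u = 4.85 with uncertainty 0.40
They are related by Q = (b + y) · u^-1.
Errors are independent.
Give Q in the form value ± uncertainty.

1.82 ± 0.150

Let w = b + y = 8.82. δw = √(δb² + δy²) = √(0.000144 + 0.00230) = 0.0495, so δw/w = 0.00561.
Q is then a monomial in w, u:
δQ/Q = √((δw/w)² + (-1·δu/u)²) = √(3.15e-05 + 0.00680) = 0.0827
Q = 1.82, so δQ = 0.0827 × 1.82 = 0.150.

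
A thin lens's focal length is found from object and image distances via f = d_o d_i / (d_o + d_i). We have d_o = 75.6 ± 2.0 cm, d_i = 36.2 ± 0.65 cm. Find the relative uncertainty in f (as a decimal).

0.0149

∂f/∂d_o = (d_i/(d_o+d_i))² = 0.105;  ∂f/∂d_i = (d_o/(d_o+d_i))² = 0.457
δf = √((∂f/∂d_o · δd_o)² + (∂f/∂d_i · δd_i)²) = √(0.0440 + 0.0883) = 0.364 cm
f = 24.5 cm, so δf/f = 0.364/24.5 = 0.0149.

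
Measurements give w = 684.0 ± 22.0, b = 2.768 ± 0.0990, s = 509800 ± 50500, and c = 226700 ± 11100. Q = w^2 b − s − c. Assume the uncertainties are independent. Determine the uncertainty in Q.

Let p = w^2·b = 1.295e+06. δp/p = √((2·δw/w)² + (1·δb/b)²) = √(0.00414 + 0.00128) = 0.0736, so δp = 95300.
Q = p − s − c: δQ = √(δp² + δs² + δc²) = √(9.09e+09 + 2.55e+09 + 1.23e+08) = 1.08e+05

1.08e+05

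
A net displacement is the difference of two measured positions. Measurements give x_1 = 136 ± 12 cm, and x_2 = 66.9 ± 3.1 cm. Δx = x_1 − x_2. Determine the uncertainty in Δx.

For a sum/difference, combine absolute errors in quadrature:
  (δx_1)² = 144;  (δx_2)² = 9.61
δΔx = √(154) = 12.4 cm

12.4 cm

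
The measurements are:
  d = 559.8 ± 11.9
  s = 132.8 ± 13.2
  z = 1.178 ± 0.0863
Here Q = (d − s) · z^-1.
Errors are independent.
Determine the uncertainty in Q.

Let u = d − s = 427.0. δu = √(δd² + δs²) = √(142 + 174) = 17.8, so δu/u = 0.0416.
Q is then a monomial in u, z:
δQ/Q = √((δu/u)² + (-1·δz/z)²) = √(0.00173 + 0.00537) = 0.0843
Q = 362.5, so δQ = 0.0843 × 362.5 = 30.5.

30.5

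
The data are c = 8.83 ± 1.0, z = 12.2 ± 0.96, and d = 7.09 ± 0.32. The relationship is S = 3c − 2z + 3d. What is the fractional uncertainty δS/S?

0.158

Sums and differences: (δS)² = Σ (cᵢ δxᵢ)².
  (3·δc)² = 9.00;  (2·δz)² = 3.69;  (3·δd)² = 0.922
δS = √(13.6) = 3.69
S = 23.4, so δS/S = 3.69/23.4 = 0.158.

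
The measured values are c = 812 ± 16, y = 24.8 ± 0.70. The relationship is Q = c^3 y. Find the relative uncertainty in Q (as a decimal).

Since Q is a product/quotient, work with relative uncertainties:
  (3·δc/c)² = (3×0.0197)² = 0.00349;  (1·δy/y)² = (1×0.0282)² = 0.000797
δQ/Q = √(0.00429) = 0.0655

0.0655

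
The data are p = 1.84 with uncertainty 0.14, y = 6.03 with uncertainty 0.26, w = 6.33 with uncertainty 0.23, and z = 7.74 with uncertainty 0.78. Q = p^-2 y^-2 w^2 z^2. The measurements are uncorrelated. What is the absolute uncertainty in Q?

Q is a product of powers, so relative uncertainties combine in quadrature:
  (-2·δp/p)² = (-2×0.0761)² = 0.0232;  (-2·δy/y)² = (-2×0.0431)² = 0.00744;  (2·δw/w)² = (2×0.0363)² = 0.00528;  (2·δz/z)² = (2×0.101)² = 0.0406
δQ/Q = √(0.0765) = 0.277
Q = 19.5, so δQ = 0.277 × 19.5 = 5.39.

5.39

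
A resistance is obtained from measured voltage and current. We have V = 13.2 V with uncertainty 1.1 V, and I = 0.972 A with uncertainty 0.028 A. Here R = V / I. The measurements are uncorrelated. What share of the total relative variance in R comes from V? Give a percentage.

89.3%

(δR/R)² = (1·δV/V)² + (-1·δI/I)²
  V term: (1×0.0833)² = 0.00694
  I term: (-1×0.0288)² = 0.000830
Total = 0.00777. Share from V = 0.00694/0.00777 = 0.893.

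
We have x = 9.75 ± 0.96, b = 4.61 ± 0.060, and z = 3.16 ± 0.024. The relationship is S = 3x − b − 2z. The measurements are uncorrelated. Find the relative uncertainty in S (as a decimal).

0.157

S is a linear combination, so absolute uncertainties add in quadrature:
  (3·δx)² = 8.29;  (δb)² = 0.00360;  (2·δz)² = 0.00230
δS = √(8.30) = 2.88
S = 18.3, so δS/S = 2.88/18.3 = 0.157.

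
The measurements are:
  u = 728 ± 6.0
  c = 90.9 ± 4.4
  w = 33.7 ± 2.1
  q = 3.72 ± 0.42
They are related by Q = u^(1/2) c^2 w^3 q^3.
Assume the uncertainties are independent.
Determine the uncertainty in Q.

Products/powers → add relative errors in quadrature, weighted by exponent:
  (½·δu/u)² = (0.5×0.00824)² = 1.7e-05;  (2·δc/c)² = (2×0.0484)² = 0.00937;  (3·δw/w)² = (3×0.0623)² = 0.0349;  (3·δq/q)² = (3×0.113)² = 0.115
δQ/Q = √(0.159) = 0.399
Q = 4.39e+11, so δQ = 0.399 × 4.39e+11 = 1.75e+11.

1.75e+11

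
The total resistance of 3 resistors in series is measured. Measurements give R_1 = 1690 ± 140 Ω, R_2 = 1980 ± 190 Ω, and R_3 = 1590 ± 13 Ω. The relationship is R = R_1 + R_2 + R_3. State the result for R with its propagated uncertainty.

R is a linear combination, so absolute uncertainties add in quadrature:
  (δR_1)² = 19600;  (δR_2)² = 36100;  (δR_3)² = 169
δR = √(55900) = 236 Ω
R = 5260 Ω.

5260 ± 236 Ω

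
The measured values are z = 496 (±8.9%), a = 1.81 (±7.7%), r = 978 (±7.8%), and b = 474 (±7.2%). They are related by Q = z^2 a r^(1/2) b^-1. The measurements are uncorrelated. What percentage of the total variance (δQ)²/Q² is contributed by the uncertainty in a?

(δQ/Q)² = (2·δz/z)² + (1·δa/a)² + (½·δr/r)² + (-1·δb/b)²
  z term: (2×0.0890)² = 0.0317
  a term: (1×0.0770)² = 0.00593
  r term: (0.5×0.0780)² = 0.00152
  b term: (-1×0.0720)² = 0.00518
Total = 0.0443. Share from a = 0.00593/0.0443 = 0.134.

13.4%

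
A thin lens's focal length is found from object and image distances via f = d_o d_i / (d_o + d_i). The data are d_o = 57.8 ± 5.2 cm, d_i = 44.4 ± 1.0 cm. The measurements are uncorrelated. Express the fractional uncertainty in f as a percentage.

4.11%

∂f/∂d_o = (d_i/(d_o+d_i))² = 0.189;  ∂f/∂d_i = (d_o/(d_o+d_i))² = 0.320
δf = √((∂f/∂d_o · δd_o)² + (∂f/∂d_i · δd_i)²) = √(0.963 + 0.102) = 1.03 cm
f = 25.1 cm, so δf/f = 1.03/25.1 = 0.0411.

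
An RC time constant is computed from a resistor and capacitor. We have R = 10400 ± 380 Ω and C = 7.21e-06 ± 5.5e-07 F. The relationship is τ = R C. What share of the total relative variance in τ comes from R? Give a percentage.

(δτ/τ)² = (1·δR/R)² + (1·δC/C)²
  R term: (1×0.0365)² = 0.00134
  C term: (1×0.0763)² = 0.00582
Total = 0.00715. Share from R = 0.00134/0.00715 = 0.187.

18.7%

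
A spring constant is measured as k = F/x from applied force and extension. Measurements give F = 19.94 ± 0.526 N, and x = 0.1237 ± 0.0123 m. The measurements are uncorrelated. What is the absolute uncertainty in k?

Each factor contributes (exponent × relative error)² to (δk/k)²:
  (1·δF/F)² = (1×0.0264)² = 0.000696;  (-1·δx/x)² = (-1×0.0994)² = 0.00989
δk/k = √(0.0106) = 0.103
k = 161.2 N/m, so δk = 0.103 × 161.2 = 16.6 N/m.

16.6 N/m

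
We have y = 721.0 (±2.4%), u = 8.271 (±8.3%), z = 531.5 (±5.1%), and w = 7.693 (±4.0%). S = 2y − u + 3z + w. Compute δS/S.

Each term contributes (cᵢ δxᵢ)² to (δS)²:
  (2·δy)² = 1200;  (δu)² = 0.471;  (3·δz)² = 6610;  (δw)² = 0.0947
δS = √(7810) = 88.4
S = 3036, so δS/S = 88.4/3036 = 0.0291.

0.0291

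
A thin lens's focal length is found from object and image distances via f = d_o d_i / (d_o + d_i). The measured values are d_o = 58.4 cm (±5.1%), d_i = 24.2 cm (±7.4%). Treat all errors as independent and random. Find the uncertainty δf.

0.931 cm

∂f/∂d_o = (d_i/(d_o+d_i))² = 0.0858;  ∂f/∂d_i = (d_o/(d_o+d_i))² = 0.500
δf = √((∂f/∂d_o · δd_o)² + (∂f/∂d_i · δd_i)²) = √(0.0654 + 0.801) = 0.931 cm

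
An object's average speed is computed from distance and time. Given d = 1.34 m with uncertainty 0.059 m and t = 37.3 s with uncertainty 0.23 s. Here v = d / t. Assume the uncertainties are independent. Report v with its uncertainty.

0.0359 ± 0.00160 m/s

Products/powers → add relative errors in quadrature, weighted by exponent:
  (1·δd/d)² = (1×0.0440)² = 0.00194;  (-1·δt/t)² = (-1×0.00617)² = 3.8e-05
δv/v = √(0.00198) = 0.0445
v = 0.0359 m/s, so δv = 0.0445 × 0.0359 = 0.00160 m/s.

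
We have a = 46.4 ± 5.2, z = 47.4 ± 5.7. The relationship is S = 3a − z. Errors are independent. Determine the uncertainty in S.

Absolute uncertainties add in quadrature for a linear combination:
  (3·δa)² = 243;  (δz)² = 32.5
δS = √(276) = 16.6

16.6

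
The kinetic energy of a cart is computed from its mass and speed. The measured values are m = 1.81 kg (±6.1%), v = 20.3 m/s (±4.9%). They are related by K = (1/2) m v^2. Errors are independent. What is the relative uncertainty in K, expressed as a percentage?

Each factor contributes (exponent × relative error)² to (δK/K)²:
  (1·δm/m)² = (1×0.0610)² = 0.00372;  (2·δv/v)² = (2×0.0490)² = 0.00960
δK/K = √(0.0133) = 0.115

11.5%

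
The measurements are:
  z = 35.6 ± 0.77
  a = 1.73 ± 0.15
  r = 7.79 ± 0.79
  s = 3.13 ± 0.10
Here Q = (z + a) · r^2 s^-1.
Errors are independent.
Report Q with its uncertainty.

724 ± 149

Let u = z + a = 37.3. δu = √(δz² + δa²) = √(0.593 + 0.0225) = 0.784, so δu/u = 0.0210.
Q is then a monomial in u, r, s:
δQ/Q = √((δu/u)² + (2·δr/r)² + (-1·δs/s)²) = √(0.000442 + 0.0411 + 0.00102) = 0.206
Q = 724, so δQ = 0.206 × 724 = 149.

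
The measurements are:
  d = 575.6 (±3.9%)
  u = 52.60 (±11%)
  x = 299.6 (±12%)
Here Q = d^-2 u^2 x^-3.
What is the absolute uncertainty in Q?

Q is a product of powers, so relative uncertainties combine in quadrature:
  (-2·δd/d)² = (-2×0.0390)² = 0.00608;  (2·δu/u)² = (2×0.110)² = 0.0484;  (-3·δx/x)² = (-3×0.120)² = 0.130
δQ/Q = √(0.184) = 0.429
Q = 3.105e-10, so δQ = 0.429 × 3.105e-10 = 1.33e-10.

1.33e-10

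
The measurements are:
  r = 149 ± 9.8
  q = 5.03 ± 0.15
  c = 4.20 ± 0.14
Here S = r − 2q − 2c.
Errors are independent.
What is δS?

9.81

Absolute uncertainties add in quadrature for a linear combination:
  (δr)² = 96.0;  (2·δq)² = 0.0900;  (2·δc)² = 0.0784
δS = √(96.2) = 9.81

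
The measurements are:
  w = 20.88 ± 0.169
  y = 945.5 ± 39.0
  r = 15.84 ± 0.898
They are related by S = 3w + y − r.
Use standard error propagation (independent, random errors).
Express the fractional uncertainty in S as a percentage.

Absolute uncertainties add in quadrature for a linear combination:
  (3·δw)² = 0.257;  (δy)² = 1520;  (δr)² = 0.806
δS = √(1520) = 39.0
S = 992.3, so δS/S = 39.0/992.3 = 0.0393.

3.93%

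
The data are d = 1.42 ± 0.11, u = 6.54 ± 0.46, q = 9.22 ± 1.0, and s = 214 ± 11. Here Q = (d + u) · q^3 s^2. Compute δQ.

9.9e+07

Let w = d + u = 7.96. δw = √(δd² + δu²) = √(0.0121 + 0.212) = 0.473, so δw/w = 0.0594.
Q is then a monomial in w, q, s:
δQ/Q = √((δw/w)² + (3·δq/q)² + (2·δs/s)²) = √(0.00353 + 0.106 + 0.0106) = 0.346
Q = 2.86e+08, so δQ = 0.346 × 2.86e+08 = 9.9e+07.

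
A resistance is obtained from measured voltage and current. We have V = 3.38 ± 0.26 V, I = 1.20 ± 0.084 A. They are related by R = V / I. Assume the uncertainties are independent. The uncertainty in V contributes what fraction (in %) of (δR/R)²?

(δR/R)² = (1·δV/V)² + (-1·δI/I)²
  V term: (1×0.0769)² = 0.00592
  I term: (-1×0.0700)² = 0.00490
Total = 0.0108. Share from V = 0.00592/0.0108 = 0.547.

54.7%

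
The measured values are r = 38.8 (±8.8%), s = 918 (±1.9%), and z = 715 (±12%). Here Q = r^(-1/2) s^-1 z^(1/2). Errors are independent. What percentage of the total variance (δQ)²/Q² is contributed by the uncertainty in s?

6.12%

(δQ/Q)² = (−½·δr/r)² + (-1·δs/s)² + (½·δz/z)²
  r term: (-0.5×0.0880)² = 0.00194
  s term: (-1×0.0190)² = 0.000361
  z term: (0.5×0.120)² = 0.00360
Total = 0.00590. Share from s = 0.000361/0.00590 = 0.0612.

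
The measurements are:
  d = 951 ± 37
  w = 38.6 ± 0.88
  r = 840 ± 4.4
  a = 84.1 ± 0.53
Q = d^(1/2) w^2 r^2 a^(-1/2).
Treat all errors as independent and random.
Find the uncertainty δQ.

Each factor contributes (exponent × relative error)² to (δQ/Q)²:
  (½·δd/d)² = (0.5×0.0389)² = 0.000378;  (2·δw/w)² = (2×0.0228)² = 0.00208;  (2·δr/r)² = (2×0.00524)² = 0.000110;  (−½·δa/a)² = (-0.5×0.00630)² = 9.93e-06
δQ/Q = √(0.00258) = 0.0508
Q = 3.54e+09, so δQ = 0.0508 × 3.54e+09 = 1.79e+08.

1.79e+08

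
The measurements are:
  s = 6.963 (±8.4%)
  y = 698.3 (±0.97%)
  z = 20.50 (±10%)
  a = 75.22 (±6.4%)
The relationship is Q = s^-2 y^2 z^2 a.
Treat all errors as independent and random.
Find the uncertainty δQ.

8.57e+07

Since Q is a product/quotient, work with relative uncertainties:
  (-2·δs/s)² = (-2×0.0840)² = 0.0282;  (2·δy/y)² = (2×0.00970)² = 0.000376;  (2·δz/z)² = (2×0.100)² = 0.0400;  (1·δa/a)² = (1×0.0640)² = 0.00410
δQ/Q = √(0.0727) = 0.270
Q = 3.179e+08, so δQ = 0.270 × 3.179e+08 = 8.57e+07.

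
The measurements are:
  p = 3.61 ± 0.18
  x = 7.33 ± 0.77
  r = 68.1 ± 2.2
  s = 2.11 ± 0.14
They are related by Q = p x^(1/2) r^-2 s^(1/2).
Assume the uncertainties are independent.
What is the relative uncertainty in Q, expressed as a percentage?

Each factor contributes (exponent × relative error)² to (δQ/Q)²:
  (1·δp/p)² = (1×0.0499)² = 0.00249;  (½·δx/x)² = (0.5×0.105)² = 0.00276;  (-2·δr/r)² = (-2×0.0323)² = 0.00417;  (½·δs/s)² = (0.5×0.0664)² = 0.00110
δQ/Q = √(0.0105) = 0.103

10.3%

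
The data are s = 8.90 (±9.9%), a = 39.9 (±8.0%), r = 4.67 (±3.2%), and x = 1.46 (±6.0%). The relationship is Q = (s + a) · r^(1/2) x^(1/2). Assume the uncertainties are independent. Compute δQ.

Let u = s + a = 48.8. δu = √(δs² + δa²) = √(0.776 + 10.2) = 3.31, so δu/u = 0.0679.
Q is then a monomial in u, r, x:
δQ/Q = √((δu/u)² + (½·δr/r)² + (½·δx/x)²) = √(0.00460 + 0.000256 + 0.000900) = 0.0759
Q = 127, so δQ = 0.0759 × 127 = 9.67.

9.67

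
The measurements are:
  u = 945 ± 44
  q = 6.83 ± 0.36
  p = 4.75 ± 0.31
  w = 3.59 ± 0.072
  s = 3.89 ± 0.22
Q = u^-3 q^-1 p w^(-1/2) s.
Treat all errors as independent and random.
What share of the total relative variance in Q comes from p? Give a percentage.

14.3%

(δQ/Q)² = (-3·δu/u)² + (-1·δq/q)² + (1·δp/p)² + (−½·δw/w)² + (1·δs/s)²
  u term: (-3×0.0466)² = 0.0195
  q term: (-1×0.0527)² = 0.00278
  p term: (1×0.0653)² = 0.00426
  w term: (-0.5×0.0201)² = 0.000101
  s term: (1×0.0566)² = 0.00320
Total = 0.0298. Share from p = 0.00426/0.0298 = 0.143.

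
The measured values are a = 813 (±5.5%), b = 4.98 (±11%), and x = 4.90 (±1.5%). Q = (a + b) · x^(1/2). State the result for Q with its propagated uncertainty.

1810 ± 99.9

Let u = a + b = 818. δu = √(δa² + δb²) = √(2000 + 0.300) = 44.7, so δu/u = 0.0547.
Q is then a monomial in u, x:
δQ/Q = √((δu/u)² + (½·δx/x)²) = √(0.00299 + 5.62e-05) = 0.0552
Q = 1810, so δQ = 0.0552 × 1810 = 99.9.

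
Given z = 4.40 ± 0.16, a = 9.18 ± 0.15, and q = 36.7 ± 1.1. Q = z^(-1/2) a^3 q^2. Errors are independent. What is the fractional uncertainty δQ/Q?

Each factor contributes (exponent × relative error)² to (δQ/Q)²:
  (−½·δz/z)² = (-0.5×0.0364)² = 0.000331;  (3·δa/a)² = (3×0.0163)² = 0.00240;  (2·δq/q)² = (2×0.0300)² = 0.00359
δQ/Q = √(0.00633) = 0.0795

0.0795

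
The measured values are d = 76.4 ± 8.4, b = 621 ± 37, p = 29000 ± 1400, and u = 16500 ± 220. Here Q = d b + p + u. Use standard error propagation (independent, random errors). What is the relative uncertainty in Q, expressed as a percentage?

6.56%

Let w = d·b = 47400. δw/w = √((1·δd/d)² + (1·δb/b)²) = √(0.0121 + 0.00355) = 0.125, so δw = 5930.
Q = w + p + u: δQ = √(δw² + δp² + δu²) = √(3.52e+07 + 1.96e+06 + 48400) = 6100
Q = 92900, so δQ/Q = 6100/92900 = 0.0656.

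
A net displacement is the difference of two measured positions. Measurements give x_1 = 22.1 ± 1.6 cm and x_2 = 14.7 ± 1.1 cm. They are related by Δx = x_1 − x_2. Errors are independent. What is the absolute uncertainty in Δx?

1.94 cm

Each term contributes (cᵢ δxᵢ)² to (δΔx)²:
  (δx_1)² = 2.56;  (δx_2)² = 1.21
δΔx = √(3.77) = 1.94 cm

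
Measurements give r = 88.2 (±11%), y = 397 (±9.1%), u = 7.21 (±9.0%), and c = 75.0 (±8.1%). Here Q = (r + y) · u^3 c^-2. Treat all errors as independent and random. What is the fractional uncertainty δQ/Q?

0.324

Let w = r + y = 485. δw = √(δr² + δy²) = √(94.1 + 1310) = 37.4, so δw/w = 0.0771.
Q is then a monomial in w, u, c:
δQ/Q = √((δw/w)² + (3·δu/u)² + (-2·δc/c)²) = √(0.00594 + 0.0729 + 0.0262) = 0.324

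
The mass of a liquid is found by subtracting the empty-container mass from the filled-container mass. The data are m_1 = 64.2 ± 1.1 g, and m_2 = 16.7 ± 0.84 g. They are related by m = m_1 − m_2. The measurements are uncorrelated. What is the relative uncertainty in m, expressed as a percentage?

2.91%

Each term contributes (cᵢ δxᵢ)² to (δm)²:
  (δm_1)² = 1.21;  (δm_2)² = 0.706
δm = √(1.92) = 1.38 g
m = 47.5 g, so δm/m = 1.38/47.5 = 0.0291.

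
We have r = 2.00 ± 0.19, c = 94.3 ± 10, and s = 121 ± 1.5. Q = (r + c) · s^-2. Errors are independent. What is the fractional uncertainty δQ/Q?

Let u = r + c = 96.3. δu = √(δr² + δc²) = √(0.0361 + 100) = 10.0, so δu/u = 0.104.
Q is then a monomial in u, s:
δQ/Q = √((δu/u)² + (-2·δs/s)²) = √(0.0108 + 0.000615) = 0.107

0.107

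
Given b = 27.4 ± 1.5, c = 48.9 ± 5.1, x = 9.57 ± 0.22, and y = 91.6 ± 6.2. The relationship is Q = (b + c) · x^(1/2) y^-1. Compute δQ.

Let u = b + c = 76.3. δu = √(δb² + δc²) = √(2.25 + 26.0) = 5.32, so δu/u = 0.0697.
Q is then a monomial in u, x, y:
δQ/Q = √((δu/u)² + (½·δx/x)² + (-1·δy/y)²) = √(0.00485 + 0.000132 + 0.00458) = 0.0978
Q = 2.58, so δQ = 0.0978 × 2.58 = 0.252.

0.252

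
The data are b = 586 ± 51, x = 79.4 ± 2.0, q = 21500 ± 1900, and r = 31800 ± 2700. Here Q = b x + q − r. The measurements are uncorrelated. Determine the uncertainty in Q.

5350

Let p = b·x = 46500. δp/p = √((1·δb/b)² + (1·δx/x)²) = √(0.00757 + 0.000634) = 0.0906, so δp = 4220.
Q = p + q − r: δQ = √(δp² + δq² + δr²) = √(1.78e+07 + 3.61e+06 + 7.29e+06) = 5350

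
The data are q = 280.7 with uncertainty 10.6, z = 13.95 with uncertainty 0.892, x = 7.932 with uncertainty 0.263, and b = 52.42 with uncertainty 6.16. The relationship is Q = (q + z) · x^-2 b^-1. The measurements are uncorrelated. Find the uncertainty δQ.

0.0125

Let u = q + z = 294.6. δu = √(δq² + δz²) = √(112 + 0.796) = 10.6, so δu/u = 0.0361.
Q is then a monomial in u, x, b:
δQ/Q = √((δu/u)² + (-2·δx/x)² + (-1·δb/b)²) = √(0.00130 + 0.00440 + 0.0138) = 0.140
Q = 0.08934, so δQ = 0.140 × 0.08934 = 0.0125.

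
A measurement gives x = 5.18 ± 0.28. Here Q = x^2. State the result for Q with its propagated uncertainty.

Q ∝ x^2, so δQ/Q = |2| · δx/x = 2 × 0.0541 = 0.108.
Q = 26.8, so δQ = 0.108 × 26.8 = 2.90.

26.8 ± 2.90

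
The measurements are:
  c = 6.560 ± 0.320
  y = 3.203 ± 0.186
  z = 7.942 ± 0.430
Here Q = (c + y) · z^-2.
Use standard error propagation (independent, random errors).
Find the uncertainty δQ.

Let u = c + y = 9.763. δu = √(δc² + δy²) = √(0.102 + 0.0346) = 0.370, so δu/u = 0.0379.
Q is then a monomial in u, z:
δQ/Q = √((δu/u)² + (-2·δz/z)²) = √(0.00144 + 0.0117) = 0.115
Q = 0.1548, so δQ = 0.115 × 0.1548 = 0.0178.

0.0178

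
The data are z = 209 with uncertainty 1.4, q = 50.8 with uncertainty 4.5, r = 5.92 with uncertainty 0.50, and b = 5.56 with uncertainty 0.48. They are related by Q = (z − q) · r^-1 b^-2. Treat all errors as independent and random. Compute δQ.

0.168

Let u = z − q = 158. δu = √(δz² + δq²) = √(1.96 + 20.2) = 4.71, so δu/u = 0.0298.
Q is then a monomial in u, r, b:
δQ/Q = √((δu/u)² + (-1·δr/r)² + (-2·δb/b)²) = √(0.000887 + 0.00713 + 0.0298) = 0.195
Q = 0.864, so δQ = 0.195 × 0.864 = 0.168.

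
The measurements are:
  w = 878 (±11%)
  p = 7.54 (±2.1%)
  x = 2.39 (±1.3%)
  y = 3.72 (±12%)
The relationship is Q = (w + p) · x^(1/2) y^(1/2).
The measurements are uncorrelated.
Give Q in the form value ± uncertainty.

Let u = w + p = 886. δu = √(δw² + δp²) = √(9330 + 0.0251) = 96.6, so δu/u = 0.109.
Q is then a monomial in u, x, y:
δQ/Q = √((δu/u)² + (½·δx/x)² + (½·δy/y)²) = √(0.0119 + 4.23e-05 + 0.00360) = 0.125
Q = 2640, so δQ = 0.125 × 2640 = 329.

2640 ± 329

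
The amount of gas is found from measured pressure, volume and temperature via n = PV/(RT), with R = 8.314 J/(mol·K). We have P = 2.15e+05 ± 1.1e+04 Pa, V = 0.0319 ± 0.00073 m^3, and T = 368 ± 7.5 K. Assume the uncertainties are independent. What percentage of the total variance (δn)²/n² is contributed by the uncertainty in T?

(δn/n)² = (1·δP/P)² + (1·δV/V)² + (-1·δT/T)²
  P term: (1×0.0512)² = 0.00262
  V term: (1×0.0229)² = 0.000524
  T term: (-1×0.0204)² = 0.000415
Total = 0.00356. Share from T = 0.000415/0.00356 = 0.117.

11.7%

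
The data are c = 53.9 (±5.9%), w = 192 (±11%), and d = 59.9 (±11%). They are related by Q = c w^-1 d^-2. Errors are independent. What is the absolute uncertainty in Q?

Relative error in a monomial: (δQ/Q)² = Σ (nᵢ · δxᵢ/xᵢ)².
  (1·δc/c)² = (1×0.0590)² = 0.00348;  (-1·δw/w)² = (-1×0.110)² = 0.0121;  (-2·δd/d)² = (-2×0.110)² = 0.0484
δQ/Q = √(0.0640) = 0.253
Q = 7.82e-05, so δQ = 0.253 × 7.82e-05 = 1.98e-05.

1.98e-05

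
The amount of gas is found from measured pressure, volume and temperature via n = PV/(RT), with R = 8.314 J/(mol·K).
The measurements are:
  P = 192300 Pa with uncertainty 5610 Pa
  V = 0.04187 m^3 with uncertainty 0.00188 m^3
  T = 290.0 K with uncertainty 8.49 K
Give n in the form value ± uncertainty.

3.339 ± 0.204 mol

Each factor contributes (exponent × relative error)² to (δn/n)²:
  (1·δP/P)² = (1×0.0292)² = 0.000851;  (1·δV/V)² = (1×0.0449)² = 0.00202;  (-1·δT/T)² = (-1×0.0293)² = 0.000857
δn/n = √(0.00372) = 0.0610
n = 3.339 mol, so δn = 0.0610 × 3.339 = 0.204 mol.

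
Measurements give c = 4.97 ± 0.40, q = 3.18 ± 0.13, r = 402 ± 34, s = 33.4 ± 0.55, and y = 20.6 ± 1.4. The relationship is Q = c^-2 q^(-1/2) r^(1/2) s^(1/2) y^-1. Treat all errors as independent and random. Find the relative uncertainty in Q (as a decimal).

For a monomial Q ∝ c^-2, q^(-1/2), r^(1/2), s^(1/2), y^-1, fractional errors add in quadrature:
  (-2·δc/c)² = (-2×0.0805)² = 0.0259;  (−½·δq/q)² = (-0.5×0.0409)² = 0.000418;  (½·δr/r)² = (0.5×0.0846)² = 0.00179;  (½·δs/s)² = (0.5×0.0165)² = 6.78e-05;  (-1·δy/y)² = (-1×0.0680)² = 0.00462
δQ/Q = √(0.0328) = 0.181

0.181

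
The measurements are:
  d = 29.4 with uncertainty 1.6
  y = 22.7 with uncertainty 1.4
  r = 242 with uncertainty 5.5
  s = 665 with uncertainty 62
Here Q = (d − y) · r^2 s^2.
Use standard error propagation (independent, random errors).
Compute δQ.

Let u = d − y = 6.70. δu = √(δd² + δy²) = √(2.56 + 1.96) = 2.13, so δu/u = 0.317.
Q is then a monomial in u, r, s:
δQ/Q = √((δu/u)² + (2·δr/r)² + (2·δs/s)²) = √(0.101 + 0.00207 + 0.0348) = 0.371
Q = 1.74e+11, so δQ = 0.371 × 1.74e+11 = 6.43e+10.

6.43e+10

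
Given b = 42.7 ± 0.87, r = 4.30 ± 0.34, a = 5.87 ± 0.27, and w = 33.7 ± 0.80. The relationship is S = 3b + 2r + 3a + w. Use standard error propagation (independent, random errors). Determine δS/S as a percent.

1.56%

Sums and differences: (δS)² = Σ (cᵢ δxᵢ)².
  (3·δb)² = 6.81;  (2·δr)² = 0.462;  (3·δa)² = 0.656;  (δw)² = 0.640
δS = √(8.57) = 2.93
S = 188, so δS/S = 2.93/188 = 0.0156.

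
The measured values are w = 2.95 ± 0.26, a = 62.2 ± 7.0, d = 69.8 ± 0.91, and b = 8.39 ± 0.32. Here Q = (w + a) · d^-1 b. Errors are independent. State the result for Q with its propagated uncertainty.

7.83 ± 0.899

Let u = w + a = 65.2. δu = √(δw² + δa²) = √(0.0676 + 49.0) = 7.00, so δu/u = 0.108.
Q is then a monomial in u, d, b:
δQ/Q = √((δu/u)² + (-1·δd/d)² + (1·δb/b)²) = √(0.0116 + 0.000170 + 0.00145) = 0.115
Q = 7.83, so δQ = 0.115 × 7.83 = 0.899.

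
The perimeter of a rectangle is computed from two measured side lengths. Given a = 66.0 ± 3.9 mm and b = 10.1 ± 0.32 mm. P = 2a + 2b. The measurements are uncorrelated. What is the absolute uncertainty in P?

Each term contributes (cᵢ δxᵢ)² to (δP)²:
  (2·δa)² = 60.8;  (2·δb)² = 0.410
δP = √(61.2) = 7.83 mm

7.83 mm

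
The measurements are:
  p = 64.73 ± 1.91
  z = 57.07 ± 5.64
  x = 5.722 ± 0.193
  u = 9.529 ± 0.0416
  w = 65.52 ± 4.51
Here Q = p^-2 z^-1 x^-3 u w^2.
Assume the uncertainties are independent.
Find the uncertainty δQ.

0.000188

Relative error in a monomial: (δQ/Q)² = Σ (nᵢ · δxᵢ/xᵢ)².
  (-2·δp/p)² = (-2×0.0295)² = 0.00348;  (-1·δz/z)² = (-1×0.0988)² = 0.00977;  (-3·δx/x)² = (-3×0.0337)² = 0.0102;  (1·δu/u)² = (1×0.00437)² = 1.91e-05;  (2·δw/w)² = (2×0.0688)² = 0.0190
δQ/Q = √(0.0425) = 0.206
Q = 0.0009131, so δQ = 0.206 × 0.0009131 = 0.000188.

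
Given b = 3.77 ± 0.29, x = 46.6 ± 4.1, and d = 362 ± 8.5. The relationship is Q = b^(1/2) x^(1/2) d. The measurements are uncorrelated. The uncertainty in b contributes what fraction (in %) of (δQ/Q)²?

37.3%

(δQ/Q)² = (½·δb/b)² + (½·δx/x)² + (1·δd/d)²
  b term: (0.5×0.0769)² = 0.00148
  x term: (0.5×0.0880)² = 0.00194
  d term: (1×0.0235)² = 0.000551
Total = 0.00397. Share from b = 0.00148/0.00397 = 0.373.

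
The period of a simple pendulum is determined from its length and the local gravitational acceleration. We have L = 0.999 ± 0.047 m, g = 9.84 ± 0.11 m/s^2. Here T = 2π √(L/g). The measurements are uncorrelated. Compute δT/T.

Products/powers → add relative errors in quadrature, weighted by exponent:
  (½·δL/L)² = (0.5×0.0470)² = 0.000553;  (−½·δg/g)² = (-0.5×0.0112)² = 3.12e-05
δT/T = √(0.000585) = 0.0242

0.0242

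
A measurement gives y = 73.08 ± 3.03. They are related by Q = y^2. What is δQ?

443

Q ∝ y^2, so δQ/Q = |2| · δy/y = 2 × 0.0415 = 0.0829.
Q = 5341, so δQ = 0.0829 × 5341 = 443.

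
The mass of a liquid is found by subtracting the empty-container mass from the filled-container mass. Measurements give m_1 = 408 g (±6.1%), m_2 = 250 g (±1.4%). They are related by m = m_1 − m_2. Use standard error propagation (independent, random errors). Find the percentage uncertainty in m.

Absolute uncertainties add in quadrature for a linear combination:
  (δm_1)² = 619;  (δm_2)² = 12.2
δm = √(632) = 25.1 g
m = 158 g, so δm/m = 25.1/158 = 0.159.

15.9%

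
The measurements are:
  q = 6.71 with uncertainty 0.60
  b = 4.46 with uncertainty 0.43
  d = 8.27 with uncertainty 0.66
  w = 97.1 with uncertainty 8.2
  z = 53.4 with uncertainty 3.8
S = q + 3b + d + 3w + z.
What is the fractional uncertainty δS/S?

0.0669

S is a linear combination, so absolute uncertainties add in quadrature:
  (δq)² = 0.360;  (3·δb)² = 1.66;  (δd)² = 0.436;  (3·δw)² = 605;  (δz)² = 14.4
δS = √(622) = 24.9
S = 373, so δS/S = 24.9/373 = 0.0669.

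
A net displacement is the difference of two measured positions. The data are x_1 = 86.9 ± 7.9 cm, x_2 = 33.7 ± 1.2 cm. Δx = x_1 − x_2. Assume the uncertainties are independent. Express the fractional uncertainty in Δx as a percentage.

15.0%

For a sum/difference, combine absolute errors in quadrature:
  (δx_1)² = 62.4;  (δx_2)² = 1.44
δΔx = √(63.9) = 7.99 cm
Δx = 53.2 cm, so δΔx/Δx = 7.99/53.2 = 0.150.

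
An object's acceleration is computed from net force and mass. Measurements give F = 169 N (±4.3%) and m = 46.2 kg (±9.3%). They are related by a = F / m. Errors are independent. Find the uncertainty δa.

For a monomial a ∝ F, m^-1, fractional errors add in quadrature:
  (1·δF/F)² = (1×0.0430)² = 0.00185;  (-1·δm/m)² = (-1×0.0930)² = 0.00865
δa/a = √(0.0105) = 0.102
a = 3.66 m/s^2, so δa = 0.102 × 3.66 = 0.375 m/s^2.

0.375 m/s^2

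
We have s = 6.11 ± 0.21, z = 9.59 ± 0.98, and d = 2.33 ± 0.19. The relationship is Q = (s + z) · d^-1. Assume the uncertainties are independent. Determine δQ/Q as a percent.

Let u = s + z = 15.7. δu = √(δs² + δz²) = √(0.0441 + 0.960) = 1.00, so δu/u = 0.0638.
Q is then a monomial in u, d:
δQ/Q = √((δu/u)² + (-1·δd/d)²) = √(0.00408 + 0.00665) = 0.104

10.4%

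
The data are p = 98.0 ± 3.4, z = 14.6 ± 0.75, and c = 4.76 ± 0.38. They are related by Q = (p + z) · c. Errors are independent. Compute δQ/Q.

0.0856

Let u = p + z = 113. δu = √(δp² + δz²) = √(11.6 + 0.562) = 3.48, so δu/u = 0.0309.
Q is then a monomial in u, c:
δQ/Q = √((δu/u)² + (1·δc/c)²) = √(0.000956 + 0.00637) = 0.0856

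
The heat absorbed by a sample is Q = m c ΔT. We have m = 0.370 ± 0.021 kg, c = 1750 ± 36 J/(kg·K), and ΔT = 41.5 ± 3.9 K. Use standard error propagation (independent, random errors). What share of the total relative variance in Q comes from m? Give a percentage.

25.8%

(δQ/Q)² = (1·δm/m)² + (1·δc/c)² + (1·δΔT/ΔT)²
  m term: (1×0.0568)² = 0.00322
  c term: (1×0.0206)² = 0.000423
  ΔT term: (1×0.0940)² = 0.00883
Total = 0.0125. Share from m = 0.00322/0.0125 = 0.258.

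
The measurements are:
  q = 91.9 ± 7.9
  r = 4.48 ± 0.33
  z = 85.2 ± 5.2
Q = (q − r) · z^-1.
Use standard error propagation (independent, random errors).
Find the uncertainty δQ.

0.112

Let u = q − r = 87.4. δu = √(δq² + δr²) = √(62.4 + 0.109) = 7.91, so δu/u = 0.0904.
Q is then a monomial in u, z:
δQ/Q = √((δu/u)² + (-1·δz/z)²) = √(0.00818 + 0.00373) = 0.109
Q = 1.03, so δQ = 0.109 × 1.03 = 0.112.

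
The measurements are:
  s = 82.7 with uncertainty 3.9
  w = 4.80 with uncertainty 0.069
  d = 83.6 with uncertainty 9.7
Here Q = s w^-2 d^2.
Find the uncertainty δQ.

5980

For a monomial Q ∝ s, w^-2, d^2, fractional errors add in quadrature:
  (1·δs/s)² = (1×0.0472)² = 0.00222;  (-2·δw/w)² = (-2×0.0144)² = 0.000827;  (2·δd/d)² = (2×0.116)² = 0.0539
δQ/Q = √(0.0569) = 0.239
Q = 25100, so δQ = 0.239 × 25100 = 5980.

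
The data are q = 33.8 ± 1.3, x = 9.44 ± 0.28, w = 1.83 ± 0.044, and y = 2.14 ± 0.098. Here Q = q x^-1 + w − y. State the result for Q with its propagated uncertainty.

3.27 ± 0.204

Let p = q·x^-1 = 3.58. δp/p = √((1·δq/q)² + (-1·δx/x)²) = √(0.00148 + 0.000880) = 0.0486, so δp = 0.174.
Q = p + w − y: δQ = √(δp² + δw² + δy²) = √(0.0302 + 0.00194 + 0.00960) = 0.204
Q = 3.27.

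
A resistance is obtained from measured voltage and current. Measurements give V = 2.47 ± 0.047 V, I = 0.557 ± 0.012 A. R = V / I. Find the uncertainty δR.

0.127 Ω

Each factor contributes (exponent × relative error)² to (δR/R)²:
  (1·δV/V)² = (1×0.0190)² = 0.000362;  (-1·δI/I)² = (-1×0.0215)² = 0.000464
δR/R = √(0.000826) = 0.0287
R = 4.43 Ω, so δR = 0.0287 × 4.43 = 0.127 Ω.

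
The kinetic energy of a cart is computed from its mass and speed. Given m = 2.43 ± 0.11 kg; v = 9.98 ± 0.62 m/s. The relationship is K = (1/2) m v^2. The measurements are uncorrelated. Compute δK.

16.0 J

Since K is a product/quotient, work with relative uncertainties:
  (1·δm/m)² = (1×0.0453)² = 0.00205;  (2·δv/v)² = (2×0.0621)² = 0.0154
δK/K = √(0.0175) = 0.132
K = 121 J, so δK = 0.132 × 121 = 16.0 J.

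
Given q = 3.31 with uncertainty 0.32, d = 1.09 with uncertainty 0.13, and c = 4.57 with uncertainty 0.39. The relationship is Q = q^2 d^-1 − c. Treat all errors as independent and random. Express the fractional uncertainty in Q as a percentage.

Let p = q^2·d^-1 = 10.1. δp/p = √((2·δq/q)² + (-1·δd/d)²) = √(0.0374 + 0.0142) = 0.227, so δp = 2.28.
Q = p − c: δQ = √(δp² + δc²) = √(5.21 + 0.152) = 2.32
Q = 5.48, so δQ/Q = 2.32/5.48 = 0.423.

42.3%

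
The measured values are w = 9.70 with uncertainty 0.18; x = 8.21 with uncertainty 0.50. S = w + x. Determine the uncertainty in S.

0.531

Sums and differences: (δS)² = Σ (cᵢ δxᵢ)².
  (δw)² = 0.0324;  (δx)² = 0.250
δS = √(0.282) = 0.531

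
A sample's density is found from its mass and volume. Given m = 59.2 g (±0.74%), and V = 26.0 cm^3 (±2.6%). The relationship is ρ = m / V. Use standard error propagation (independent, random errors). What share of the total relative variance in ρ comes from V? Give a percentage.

(δρ/ρ)² = (1·δm/m)² + (-1·δV/V)²
  m term: (1×0.00740)² = 5.48e-05
  V term: (-1×0.0260)² = 0.000676
Total = 0.000731. Share from V = 0.000676/0.000731 = 0.925.

92.5%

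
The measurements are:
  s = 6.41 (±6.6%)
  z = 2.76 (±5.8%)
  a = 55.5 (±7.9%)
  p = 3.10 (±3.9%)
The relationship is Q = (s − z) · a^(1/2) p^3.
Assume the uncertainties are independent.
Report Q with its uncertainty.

810 ± 142

Let u = s − z = 3.65. δu = √(δs² + δz²) = √(0.179 + 0.0256) = 0.452, so δu/u = 0.124.
Q is then a monomial in u, a, p:
δQ/Q = √((δu/u)² + (½·δa/a)² + (3·δp/p)²) = √(0.0154 + 0.00156 + 0.0137) = 0.175
Q = 810, so δQ = 0.175 × 810 = 142.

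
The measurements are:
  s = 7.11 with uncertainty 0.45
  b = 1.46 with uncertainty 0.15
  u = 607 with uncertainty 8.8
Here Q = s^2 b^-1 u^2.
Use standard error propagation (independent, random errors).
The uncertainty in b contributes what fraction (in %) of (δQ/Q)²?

38.5%

(δQ/Q)² = (2·δs/s)² + (-1·δb/b)² + (2·δu/u)²
  s term: (2×0.0633)² = 0.0160
  b term: (-1×0.103)² = 0.0106
  u term: (2×0.0145)² = 0.000841
Total = 0.0274. Share from b = 0.0106/0.0274 = 0.385.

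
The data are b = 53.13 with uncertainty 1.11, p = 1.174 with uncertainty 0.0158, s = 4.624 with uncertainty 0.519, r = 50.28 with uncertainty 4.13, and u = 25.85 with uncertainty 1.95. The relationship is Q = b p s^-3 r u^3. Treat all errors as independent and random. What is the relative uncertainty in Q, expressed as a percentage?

41.5%

Relative error in a monomial: (δQ/Q)² = Σ (nᵢ · δxᵢ/xᵢ)².
  (1·δb/b)² = (1×0.0209)² = 0.000436;  (1·δp/p)² = (1×0.0135)² = 0.000181;  (-3·δs/s)² = (-3×0.112)² = 0.113;  (1·δr/r)² = (1×0.0821)² = 0.00675;  (3·δu/u)² = (3×0.0754)² = 0.0512
δQ/Q = √(0.172) = 0.415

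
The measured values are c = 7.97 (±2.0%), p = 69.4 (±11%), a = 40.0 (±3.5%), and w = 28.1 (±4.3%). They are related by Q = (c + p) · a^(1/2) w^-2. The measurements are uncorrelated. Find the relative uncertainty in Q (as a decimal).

Let u = c + p = 77.4. δu = √(δc² + δp²) = √(0.0254 + 58.3) = 7.64, so δu/u = 0.0987.
Q is then a monomial in u, a, w:
δQ/Q = √((δu/u)² + (½·δa/a)² + (-2·δw/w)²) = √(0.00974 + 0.000306 + 0.00740) = 0.132

0.132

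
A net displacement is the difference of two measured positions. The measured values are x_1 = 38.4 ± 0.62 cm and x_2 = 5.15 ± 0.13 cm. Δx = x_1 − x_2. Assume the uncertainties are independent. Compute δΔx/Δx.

Sums and differences: (δΔx)² = Σ (cᵢ δxᵢ)².
  (δx_1)² = 0.384;  (δx_2)² = 0.0169
δΔx = √(0.401) = 0.633 cm
Δx = 33.2 cm, so δΔx/Δx = 0.633/33.2 = 0.0191.

0.0191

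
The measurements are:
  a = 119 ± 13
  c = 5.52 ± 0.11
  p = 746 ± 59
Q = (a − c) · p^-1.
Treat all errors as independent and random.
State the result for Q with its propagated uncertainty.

0.152 ± 0.0212

Let u = a − c = 113. δu = √(δa² + δc²) = √(169 + 0.0121) = 13.0, so δu/u = 0.115.
Q is then a monomial in u, p:
δQ/Q = √((δu/u)² + (-1·δp/p)²) = √(0.0131 + 0.00625) = 0.139
Q = 0.152, so δQ = 0.139 × 0.152 = 0.0212.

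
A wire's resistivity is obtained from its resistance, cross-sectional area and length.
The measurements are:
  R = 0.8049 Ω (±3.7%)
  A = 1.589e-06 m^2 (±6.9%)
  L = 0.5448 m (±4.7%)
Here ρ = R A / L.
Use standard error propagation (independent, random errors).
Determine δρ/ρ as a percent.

9.13%

Each factor contributes (exponent × relative error)² to (δρ/ρ)²:
  (1·δR/R)² = (1×0.0370)² = 0.00137;  (1·δA/A)² = (1×0.0690)² = 0.00476;  (-1·δL/L)² = (-1×0.0470)² = 0.00221
δρ/ρ = √(0.00834) = 0.0913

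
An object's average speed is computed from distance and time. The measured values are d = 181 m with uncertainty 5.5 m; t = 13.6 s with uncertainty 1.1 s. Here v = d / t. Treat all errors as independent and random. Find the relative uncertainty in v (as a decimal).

0.0864

Relative error in a monomial: (δv/v)² = Σ (nᵢ · δxᵢ/xᵢ)².
  (1·δd/d)² = (1×0.0304)² = 0.000923;  (-1·δt/t)² = (-1×0.0809)² = 0.00654
δv/v = √(0.00747) = 0.0864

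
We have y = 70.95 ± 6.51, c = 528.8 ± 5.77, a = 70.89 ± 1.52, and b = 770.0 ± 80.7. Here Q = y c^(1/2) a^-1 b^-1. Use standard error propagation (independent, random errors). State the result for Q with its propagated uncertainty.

0.02989 ± 0.00422

For a monomial Q ∝ y, c^(1/2), a^-1, b^-1, fractional errors add in quadrature:
  (1·δy/y)² = (1×0.0918)² = 0.00842;  (½·δc/c)² = (0.5×0.0109)² = 2.98e-05;  (-1·δa/a)² = (-1×0.0214)² = 0.000460;  (-1·δb/b)² = (-1×0.105)² = 0.0110
δQ/Q = √(0.0199) = 0.141
Q = 0.02989, so δQ = 0.141 × 0.02989 = 0.00422.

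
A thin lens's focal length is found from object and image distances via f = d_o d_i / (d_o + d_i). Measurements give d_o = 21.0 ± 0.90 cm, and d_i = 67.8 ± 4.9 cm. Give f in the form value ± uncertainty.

16.0 ± 0.592 cm

∂f/∂d_o = (d_i/(d_o+d_i))² = 0.583;  ∂f/∂d_i = (d_o/(d_o+d_i))² = 0.0559
δf = √((∂f/∂d_o · δd_o)² + (∂f/∂d_i · δd_i)²) = √(0.275 + 0.0751) = 0.592 cm
f = 16.0 cm.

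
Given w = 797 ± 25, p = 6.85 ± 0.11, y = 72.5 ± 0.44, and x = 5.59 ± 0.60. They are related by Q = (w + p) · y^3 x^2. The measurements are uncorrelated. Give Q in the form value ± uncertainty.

Let u = w + p = 804. δu = √(δw² + δp²) = √(625 + 0.0121) = 25.0, so δu/u = 0.0311.
Q is then a monomial in u, y, x:
δQ/Q = √((δu/u)² + (3·δy/y)² + (2·δx/x)²) = √(0.000967 + 0.000331 + 0.0461) = 0.218
Q = 9.57e+09, so δQ = 0.218 × 9.57e+09 = 2.08e+09.

(9.57 ± 2.08) × 10^9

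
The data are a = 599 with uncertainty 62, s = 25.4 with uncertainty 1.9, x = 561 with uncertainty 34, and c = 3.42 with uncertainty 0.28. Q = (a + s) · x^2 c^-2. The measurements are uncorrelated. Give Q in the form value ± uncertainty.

Let u = a + s = 624. δu = √(δa² + δs²) = √(3840 + 3.61) = 62.0, so δu/u = 0.0993.
Q is then a monomial in u, x, c:
δQ/Q = √((δu/u)² + (2·δx/x)² + (-2·δc/c)²) = √(0.00987 + 0.0147 + 0.0268) = 0.227
Q = 1.68e+07, so δQ = 0.227 × 1.68e+07 = 3.81e+06.

(1.68 ± 0.381) × 10^7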